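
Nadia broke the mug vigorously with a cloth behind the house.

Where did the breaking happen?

'behind the house' marks the location of the breaking event.

behind the house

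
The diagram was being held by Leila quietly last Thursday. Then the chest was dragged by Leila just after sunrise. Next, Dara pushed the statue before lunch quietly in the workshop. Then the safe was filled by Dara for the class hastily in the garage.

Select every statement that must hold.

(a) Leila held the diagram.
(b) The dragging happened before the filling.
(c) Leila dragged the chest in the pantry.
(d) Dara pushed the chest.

(a) Entailed — 'hold' is an activity; 'was holding' entails that some holding happened, so 'held' holds.
(b) Entailed — the narrative places the dragging before the filling.
(c) Not entailed — 'in the pantry' adds information not in the original event.
(d) Not entailed — Dara pushed the statue, not the chest; the chest belongs to the dragging event.

(a), (b)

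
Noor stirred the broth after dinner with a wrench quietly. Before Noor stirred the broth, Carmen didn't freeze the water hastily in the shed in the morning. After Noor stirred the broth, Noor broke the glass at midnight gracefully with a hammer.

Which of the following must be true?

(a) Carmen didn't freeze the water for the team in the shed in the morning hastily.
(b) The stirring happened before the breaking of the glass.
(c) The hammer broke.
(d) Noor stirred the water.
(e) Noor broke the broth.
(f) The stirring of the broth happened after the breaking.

(a), (b)

(a) Entailed — under negation, adding a further restriction is entailed: if no such freezing event occurred, none occurred for the team either.
(b) Entailed — the narrative places the stirring before the breaking.
(c) Not entailed — the glass is what broke, not the hammer.
(d) Not entailed — Noor stirred the broth, not the water; the water belongs to the freezing event.
(e) Not entailed — Noor broke the glass, not the broth; the broth belongs to the stirring event.
(f) Not entailed — the narrative places the stirring before the breaking, not after.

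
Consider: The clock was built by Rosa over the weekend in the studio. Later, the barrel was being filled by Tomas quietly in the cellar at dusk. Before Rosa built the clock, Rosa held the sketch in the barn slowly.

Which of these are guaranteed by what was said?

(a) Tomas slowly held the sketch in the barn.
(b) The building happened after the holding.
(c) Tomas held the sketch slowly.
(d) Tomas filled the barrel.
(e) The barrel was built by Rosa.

(a) Not entailed — the passage has Rosa holding the sketch, not Tomas.
(b) Entailed — the narrative places the holding before the building.
(c) Not entailed — the passage has Rosa holding the sketch, not Tomas.
(d) Not entailed — 'was filling' is progressive on an accomplishment; it does not entail the completed 'filled'.
(e) Not entailed — Rosa built the clock, not the barrel; the barrel belongs to the filling event.

(b)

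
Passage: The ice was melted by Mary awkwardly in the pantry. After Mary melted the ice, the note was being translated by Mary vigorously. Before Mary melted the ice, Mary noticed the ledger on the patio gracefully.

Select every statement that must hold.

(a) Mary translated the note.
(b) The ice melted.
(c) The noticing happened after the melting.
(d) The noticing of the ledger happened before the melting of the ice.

(b), (d)

(a) Not entailed — 'was translating' is progressive on an accomplishment; it does not entail the completed 'translated'.
(b) Entailed — 'Mary melted the ice' is causative; it entails the inchoative 'the ice melted'.
(c) Not entailed — the narrative places the noticing before the melting, not after.
(d) Entailed — the narrative places the noticing before the melting.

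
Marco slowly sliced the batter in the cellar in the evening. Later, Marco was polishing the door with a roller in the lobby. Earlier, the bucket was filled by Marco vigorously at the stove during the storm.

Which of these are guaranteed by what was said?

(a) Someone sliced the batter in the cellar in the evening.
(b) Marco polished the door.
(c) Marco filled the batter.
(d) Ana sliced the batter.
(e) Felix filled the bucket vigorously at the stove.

(a) Entailed — every conjunct here is already in the original slicing event.
(b) Entailed — 'polish' is an activity; 'was polishing' entails that some polishing happened, so 'polished' holds.
(c) Not entailed — Marco filled the bucket, not the batter; the batter belongs to the slicing event.
(d) Not entailed — the passage has Marco slicing the batter, not Ana.
(e) Not entailed — the passage has Marco filling the bucket, not Felix.

(a), (b)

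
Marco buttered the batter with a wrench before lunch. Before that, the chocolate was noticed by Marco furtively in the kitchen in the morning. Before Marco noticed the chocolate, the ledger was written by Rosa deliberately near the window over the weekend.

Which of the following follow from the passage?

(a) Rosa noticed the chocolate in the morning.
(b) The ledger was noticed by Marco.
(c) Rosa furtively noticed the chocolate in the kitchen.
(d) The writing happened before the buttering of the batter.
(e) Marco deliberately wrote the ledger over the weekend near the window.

(a) Not entailed — the passage has Marco noticing the chocolate, not Rosa.
(b) Not entailed — Marco noticed the chocolate, not the ledger; the ledger belongs to the writing event.
(c) Not entailed — the passage has Marco noticing the chocolate, not Rosa.
(d) Entailed — the narrative places the writing before the buttering.
(e) Not entailed — the passage has Rosa writing the ledger, not Marco.

(d)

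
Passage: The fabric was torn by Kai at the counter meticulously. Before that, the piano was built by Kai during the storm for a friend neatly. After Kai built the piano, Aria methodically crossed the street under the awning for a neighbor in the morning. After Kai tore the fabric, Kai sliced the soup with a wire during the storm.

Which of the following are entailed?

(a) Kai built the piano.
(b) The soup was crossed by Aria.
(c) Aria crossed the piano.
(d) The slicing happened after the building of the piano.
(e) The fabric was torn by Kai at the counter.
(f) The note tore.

(a) Entailed — every conjunct here is already in the original building event.
(b) Not entailed — Aria crossed the street, not the soup; the soup belongs to the slicing event.
(c) Not entailed — Aria crossed the street, not the piano; the piano belongs to the building event.
(d) Entailed — the narrative places the building before the slicing.
(e) Entailed — every conjunct here is already in the original tearing event.
(f) Not entailed — the fabric is what tore, not the note.

(a), (d), (e)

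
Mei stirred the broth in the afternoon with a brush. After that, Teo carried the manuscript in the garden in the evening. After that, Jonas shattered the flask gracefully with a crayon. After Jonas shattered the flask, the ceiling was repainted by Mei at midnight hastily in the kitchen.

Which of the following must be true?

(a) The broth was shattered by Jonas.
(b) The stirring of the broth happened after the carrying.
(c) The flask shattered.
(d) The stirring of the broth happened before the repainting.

(a) Not entailed — Jonas shattered the flask, not the broth; the broth belongs to the stirring event.
(b) Not entailed — the narrative places the stirring before the carrying, not after.
(c) Entailed — 'Jonas shattered the flask' is causative; it entails the inchoative 'the flask shattered'.
(d) Entailed — the narrative places the stirring before the repainting.

(c), (d)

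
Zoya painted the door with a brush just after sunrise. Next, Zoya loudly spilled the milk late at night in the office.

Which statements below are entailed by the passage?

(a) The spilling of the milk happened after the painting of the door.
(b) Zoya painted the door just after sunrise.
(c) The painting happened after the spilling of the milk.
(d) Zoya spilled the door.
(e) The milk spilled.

(a), (b), (e)

(a) Entailed — the narrative places the painting before the spilling.
(b) Entailed — dropping 'with a brush' leaves a sub-description the original still satisfies.
(c) Not entailed — the narrative places the painting before the spilling, not after.
(d) Not entailed — Zoya spilled the milk, not the door; the door belongs to the painting event.
(e) Entailed — 'Zoya spilled the milk' is causative; it entails the inchoative 'the milk spilled'.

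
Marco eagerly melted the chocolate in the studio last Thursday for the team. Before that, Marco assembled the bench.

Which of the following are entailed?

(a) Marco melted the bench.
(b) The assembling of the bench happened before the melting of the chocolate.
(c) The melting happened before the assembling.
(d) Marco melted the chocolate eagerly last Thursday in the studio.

(a) Not entailed — Marco melted the chocolate, not the bench; the bench belongs to the assembling event.
(b) Entailed — the narrative places the assembling before the melting.
(c) Not entailed — the narrative places the assembling before the melting, not after.
(d) Entailed — this follows by dropping conjuncts from the melting event's description.

(b), (d)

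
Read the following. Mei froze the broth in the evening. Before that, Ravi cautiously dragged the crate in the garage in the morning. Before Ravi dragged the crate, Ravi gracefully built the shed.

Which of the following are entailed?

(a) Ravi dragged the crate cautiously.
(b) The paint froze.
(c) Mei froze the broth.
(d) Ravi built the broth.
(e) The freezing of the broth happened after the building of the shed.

(a) Entailed — this follows by dropping conjuncts from the dragging event's description.
(b) Not entailed — the broth is what froze, not the paint.
(c) Entailed — the original entails any weakening of itself; this just drops 'in the evening'.
(d) Not entailed — Ravi built the shed, not the broth; the broth belongs to the freezing event.
(e) Entailed — the narrative places the building before the freezing.

(a), (c), (e)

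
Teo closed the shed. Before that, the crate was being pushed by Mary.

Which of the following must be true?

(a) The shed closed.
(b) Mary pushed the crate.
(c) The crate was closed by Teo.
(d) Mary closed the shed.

(a), (b)

(a) Entailed — 'Teo closed the shed' is causative; it entails the inchoative 'the shed closed'.
(b) Entailed — 'push' is an activity; 'was pushing' entails that some pushing happened, so 'pushed' holds.
(c) Not entailed — Teo closed the shed, not the crate; the crate belongs to the pushing event.
(d) Not entailed — the passage has Teo closing the shed, not Mary.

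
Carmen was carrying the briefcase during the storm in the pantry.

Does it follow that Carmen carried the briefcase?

'carry' is atelic; if Carmen was carrying the briefcase, then Carmen carried the briefcase (for some time).

yes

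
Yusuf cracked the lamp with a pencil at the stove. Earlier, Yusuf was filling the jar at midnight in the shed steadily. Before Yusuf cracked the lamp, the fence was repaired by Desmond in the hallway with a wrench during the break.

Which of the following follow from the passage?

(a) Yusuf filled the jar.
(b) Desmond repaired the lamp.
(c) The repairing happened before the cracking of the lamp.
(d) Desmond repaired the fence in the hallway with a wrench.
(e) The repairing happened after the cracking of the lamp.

(c), (d)

(a) Not entailed — 'was filling' is progressive on an accomplishment; it does not entail the completed 'filled'.
(b) Not entailed — Desmond repaired the fence, not the lamp; the lamp belongs to the cracking event.
(c) Entailed — the narrative places the repairing before the cracking.
(d) Entailed — this follows by dropping conjuncts from the repairing event's description.
(e) Not entailed — the narrative places the repairing before the cracking, not after.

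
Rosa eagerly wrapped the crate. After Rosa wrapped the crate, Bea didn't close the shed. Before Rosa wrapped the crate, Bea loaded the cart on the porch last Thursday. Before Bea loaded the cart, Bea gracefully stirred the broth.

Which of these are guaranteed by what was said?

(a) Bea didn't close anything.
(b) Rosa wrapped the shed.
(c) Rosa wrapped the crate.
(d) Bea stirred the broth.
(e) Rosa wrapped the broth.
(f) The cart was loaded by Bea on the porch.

(c), (d), (f)

(a) Not entailed — the original only denies this specific event; Bea may have closed something else.
(b) Not entailed — Rosa wrapped the crate, not the shed; the shed belongs to the closing event.
(c) Entailed — every conjunct here is already in the original wrapping event.
(d) Entailed — this follows by dropping conjuncts from the stirring event's description.
(e) Not entailed — Rosa wrapped the crate, not the broth; the broth belongs to the stirring event.
(f) Entailed — the original entails any weakening of itself; this just drops 'last Thursday'.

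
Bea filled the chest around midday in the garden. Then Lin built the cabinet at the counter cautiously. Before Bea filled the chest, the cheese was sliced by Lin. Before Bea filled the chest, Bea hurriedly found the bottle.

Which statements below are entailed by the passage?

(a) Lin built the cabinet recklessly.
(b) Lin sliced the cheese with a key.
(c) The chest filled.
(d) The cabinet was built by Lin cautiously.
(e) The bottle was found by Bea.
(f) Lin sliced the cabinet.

(c), (d), (e)

(a) Not entailed — 'recklessly' adds a manner not in (and inconsistent with) the original.
(b) Not entailed — 'with a key' adds information not in the original event.
(c) Entailed — 'Bea filled the chest' is causative; it entails the inchoative 'the chest filled'.
(d) Entailed — dropping 'at the counter' leaves a sub-description the original still satisfies.
(e) Entailed — dropping 'hurriedly' leaves a sub-description the original still satisfies.
(f) Not entailed — Lin sliced the cheese, not the cabinet; the cabinet belongs to the building event.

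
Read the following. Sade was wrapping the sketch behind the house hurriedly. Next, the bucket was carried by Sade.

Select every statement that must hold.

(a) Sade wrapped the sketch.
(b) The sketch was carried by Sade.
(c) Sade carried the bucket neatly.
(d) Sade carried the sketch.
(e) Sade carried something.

(e)

(a) Not entailed — 'was wrapping' is progressive on an accomplishment; it does not entail the completed 'wrapped'.
(b) Not entailed — Sade carried the bucket, not the sketch; the sketch belongs to the wrapping event.
(c) Not entailed — 'neatly' adds information not in the original event.
(d) Not entailed — Sade carried the bucket, not the sketch; the sketch belongs to the wrapping event.
(e) Entailed — every conjunct here is already in the original carrying event.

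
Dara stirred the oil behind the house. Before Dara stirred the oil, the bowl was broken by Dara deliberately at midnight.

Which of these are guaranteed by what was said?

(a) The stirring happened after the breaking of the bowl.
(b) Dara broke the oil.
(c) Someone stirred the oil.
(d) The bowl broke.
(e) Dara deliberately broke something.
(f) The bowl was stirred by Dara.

(a) Entailed — the narrative places the breaking before the stirring.
(b) Not entailed — Dara broke the bowl, not the oil; the oil belongs to the stirring event.
(c) Entailed — this follows by dropping conjuncts from the stirring event's description.
(d) Entailed — 'Dara broke the bowl' is causative; it entails the inchoative 'the bowl broke'.
(e) Entailed — every conjunct here is already in the original breaking event.
(f) Not entailed — Dara stirred the oil, not the bowl; the bowl belongs to the breaking event.

(a), (c), (d), (e)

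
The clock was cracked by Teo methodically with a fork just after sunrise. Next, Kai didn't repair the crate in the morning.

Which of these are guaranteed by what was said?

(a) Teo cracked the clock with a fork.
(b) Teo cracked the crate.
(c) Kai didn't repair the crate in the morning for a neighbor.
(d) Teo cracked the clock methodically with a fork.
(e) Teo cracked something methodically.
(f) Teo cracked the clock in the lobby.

(a), (c), (d), (e)

(a) Entailed — dropping 'just after sunrise', 'methodically' leaves a sub-description the original still satisfies.
(b) Not entailed — Teo cracked the clock, not the crate; the crate belongs to the repairing event.
(c) Entailed — under negation, adding a further restriction is entailed: if no such repairing event occurred, none occurred for a neighbor either.
(d) Entailed — every conjunct here is already in the original cracking event.
(e) Entailed — this follows by dropping conjuncts from the cracking event's description.
(f) Not entailed — 'in the lobby' adds information not in the original event.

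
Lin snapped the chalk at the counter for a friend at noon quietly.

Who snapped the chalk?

Lin

'Lin' marks the agent of the snapping event.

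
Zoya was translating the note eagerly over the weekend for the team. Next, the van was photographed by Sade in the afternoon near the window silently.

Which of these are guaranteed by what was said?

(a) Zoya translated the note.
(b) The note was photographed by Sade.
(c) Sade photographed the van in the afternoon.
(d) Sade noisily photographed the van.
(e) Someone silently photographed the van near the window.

(c), (e)

(a) Not entailed — 'was translating' is progressive on an accomplishment; it does not entail the completed 'translated'.
(b) Not entailed — Sade photographed the van, not the note; the note belongs to the translating event.
(c) Entailed — dropping 'silently', 'near the window' leaves a sub-description the original still satisfies.
(d) Not entailed — 'noisily' adds a manner not in (and inconsistent with) the original.
(e) Entailed — this follows by dropping conjuncts from the photographing event's description.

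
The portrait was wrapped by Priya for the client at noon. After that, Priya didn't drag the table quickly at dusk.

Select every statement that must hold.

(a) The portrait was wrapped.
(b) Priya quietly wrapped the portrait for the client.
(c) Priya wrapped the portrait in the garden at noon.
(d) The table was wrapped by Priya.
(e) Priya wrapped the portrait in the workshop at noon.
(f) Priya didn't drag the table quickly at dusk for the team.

(a), (f)

(a) Entailed — the original entails any weakening of itself; this just drops 'at noon', 'for the client' and generalizes the agent.
(b) Not entailed — 'quietly' adds information not in the original event.
(c) Not entailed — 'in the garden' adds information not in the original event.
(d) Not entailed — Priya wrapped the portrait, not the table; the table belongs to the dragging event.
(e) Not entailed — 'in the workshop' adds information not in the original event.
(f) Entailed — under negation, adding a further restriction is entailed: if no such dragging event occurred, none occurred for the team either.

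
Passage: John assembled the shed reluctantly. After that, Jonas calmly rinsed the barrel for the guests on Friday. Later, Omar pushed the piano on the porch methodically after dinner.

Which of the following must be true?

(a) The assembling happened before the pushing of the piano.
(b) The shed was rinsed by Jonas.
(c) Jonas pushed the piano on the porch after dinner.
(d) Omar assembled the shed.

(a) Entailed — the narrative places the assembling before the pushing.
(b) Not entailed — Jonas rinsed the barrel, not the shed; the shed belongs to the assembling event.
(c) Not entailed — the passage has Omar pushing the piano, not Jonas.
(d) Not entailed — the passage has John assembling the shed, not Omar.

(a)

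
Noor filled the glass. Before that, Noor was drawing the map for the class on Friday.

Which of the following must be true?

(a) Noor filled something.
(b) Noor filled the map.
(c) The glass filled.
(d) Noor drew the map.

(a), (c)

(a) Entailed — this follows by dropping conjuncts from the filling event's description.
(b) Not entailed — Noor filled the glass, not the map; the map belongs to the drawing event.
(c) Entailed — 'Noor filled the glass' is causative; it entails the inchoative 'the glass filled'.
(d) Not entailed — 'was drawing' is progressive on an accomplishment; it does not entail the completed 'drew'.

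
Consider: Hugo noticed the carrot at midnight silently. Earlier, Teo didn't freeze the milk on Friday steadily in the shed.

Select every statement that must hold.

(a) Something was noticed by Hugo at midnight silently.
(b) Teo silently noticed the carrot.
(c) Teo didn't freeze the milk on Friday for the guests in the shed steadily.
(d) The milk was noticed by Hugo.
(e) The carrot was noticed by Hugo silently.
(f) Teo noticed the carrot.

(a), (c), (e)

(a) Entailed — every conjunct here is already in the original noticing event.
(b) Not entailed — the passage has Hugo noticing the carrot, not Teo.
(c) Entailed — under negation, adding a further restriction is entailed: if no such freezing event occurred, none occurred for the guests either.
(d) Not entailed — Hugo noticed the carrot, not the milk; the milk belongs to the freezing event.
(e) Entailed — this follows by dropping conjuncts from the noticing event's description.
(f) Not entailed — the passage has Hugo noticing the carrot, not Teo.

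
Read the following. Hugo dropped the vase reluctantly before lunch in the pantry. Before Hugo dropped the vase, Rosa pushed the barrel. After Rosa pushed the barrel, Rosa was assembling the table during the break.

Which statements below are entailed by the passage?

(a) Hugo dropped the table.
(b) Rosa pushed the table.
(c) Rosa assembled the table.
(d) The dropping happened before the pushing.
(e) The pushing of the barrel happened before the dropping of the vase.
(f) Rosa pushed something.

(a) Not entailed — Hugo dropped the vase, not the table; the table belongs to the assembling event.
(b) Not entailed — Rosa pushed the barrel, not the table; the table belongs to the assembling event.
(c) Not entailed — 'was assembling' is progressive on an accomplishment; it does not entail the completed 'assembled'.
(d) Not entailed — the narrative places the pushing before the dropping, not after.
(e) Entailed — the narrative places the pushing before the dropping.
(f) Entailed — every conjunct here is already in the original pushing event.

(e), (f)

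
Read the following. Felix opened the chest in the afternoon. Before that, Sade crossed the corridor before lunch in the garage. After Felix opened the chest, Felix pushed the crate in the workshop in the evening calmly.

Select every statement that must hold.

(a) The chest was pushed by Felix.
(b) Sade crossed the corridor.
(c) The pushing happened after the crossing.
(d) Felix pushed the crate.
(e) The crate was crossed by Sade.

(a) Not entailed — Felix pushed the crate, not the chest; the chest belongs to the opening event.
(b) Entailed — this follows by dropping conjuncts from the crossing event's description.
(c) Entailed — the narrative places the crossing before the pushing.
(d) Entailed — this follows by dropping conjuncts from the pushing event's description.
(e) Not entailed — Sade crossed the corridor, not the crate; the crate belongs to the pushing event.

(b), (c), (d)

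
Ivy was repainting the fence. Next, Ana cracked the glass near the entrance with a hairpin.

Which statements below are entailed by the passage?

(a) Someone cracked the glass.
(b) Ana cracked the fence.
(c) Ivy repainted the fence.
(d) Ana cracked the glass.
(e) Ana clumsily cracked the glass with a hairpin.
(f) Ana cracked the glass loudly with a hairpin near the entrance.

(a) Entailed — every conjunct here is already in the original cracking event.
(b) Not entailed — Ana cracked the glass, not the fence; the fence belongs to the repainting event.
(c) Not entailed — 'was repainting' is progressive on an accomplishment; it does not entail the completed 'repainted'.
(d) Entailed — this follows by dropping conjuncts from the cracking event's description.
(e) Not entailed — 'clumsily' adds information not in the original event.
(f) Not entailed — 'loudly' adds information not in the original event.

(a), (d)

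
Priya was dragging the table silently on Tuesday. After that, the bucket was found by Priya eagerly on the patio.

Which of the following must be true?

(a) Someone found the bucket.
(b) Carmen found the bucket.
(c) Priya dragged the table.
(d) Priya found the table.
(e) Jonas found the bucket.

(a) Entailed — the original entails any weakening of itself; this just drops 'on the patio', 'eagerly' and generalizes the agent.
(b) Not entailed — the passage has Priya finding the bucket, not Carmen.
(c) Entailed — 'drag' is an activity; 'was dragging' entails that some dragging happened, so 'dragged' holds.
(d) Not entailed — Priya found the bucket, not the table; the table belongs to the dragging event.
(e) Not entailed — the passage has Priya finding the bucket, not Jonas.

(a), (c)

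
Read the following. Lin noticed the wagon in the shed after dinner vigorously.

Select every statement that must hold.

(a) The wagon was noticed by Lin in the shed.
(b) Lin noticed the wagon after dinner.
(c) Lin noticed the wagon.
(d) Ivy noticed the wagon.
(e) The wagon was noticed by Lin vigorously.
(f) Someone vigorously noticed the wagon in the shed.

(a), (b), (c), (e), (f)

(a) Entailed — the original entails any weakening of itself; this just drops 'after dinner', 'vigorously'.
(b) Entailed — the original entails any weakening of itself; this just drops 'vigorously', 'in the shed'.
(c) Entailed — this follows by dropping conjuncts from the noticing event's description.
(d) Not entailed — the passage has Lin noticing the wagon, not Ivy.
(e) Entailed — dropping 'after dinner', 'in the shed' leaves a sub-description the original still satisfies.
(f) Entailed — the original entails any weakening of itself; this just drops 'after dinner' and generalizes the agent.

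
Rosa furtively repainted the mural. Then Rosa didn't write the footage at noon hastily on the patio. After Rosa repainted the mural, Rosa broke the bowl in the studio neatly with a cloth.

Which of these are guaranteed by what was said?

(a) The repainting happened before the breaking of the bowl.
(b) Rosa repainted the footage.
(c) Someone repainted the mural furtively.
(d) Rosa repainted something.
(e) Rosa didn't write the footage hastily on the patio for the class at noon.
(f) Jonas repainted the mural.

(a) Entailed — the narrative places the repainting before the breaking.
(b) Not entailed — Rosa repainted the mural, not the footage; the footage belongs to the writing event.
(c) Entailed — this follows by dropping conjuncts from the repainting event's description.
(d) Entailed — dropping 'furtively' and generalizing the patient leaves a sub-description the original still satisfies.
(e) Entailed — under negation, adding a further restriction is entailed: if no such writing event occurred, none occurred for the class either.
(f) Not entailed — the passage has Rosa repainting the mural, not Jonas.

(a), (c), (d), (e)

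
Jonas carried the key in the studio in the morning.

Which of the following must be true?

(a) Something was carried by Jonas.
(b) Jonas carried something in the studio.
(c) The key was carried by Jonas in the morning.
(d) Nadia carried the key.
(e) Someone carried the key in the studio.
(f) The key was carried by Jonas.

(a), (b), (c), (e), (f)

(a) Entailed — this follows by dropping conjuncts from the carrying event's description.
(b) Entailed — this follows by dropping conjuncts from the carrying event's description.
(c) Entailed — every conjunct here is already in the original carrying event.
(d) Not entailed — the passage has Jonas carrying the key, not Nadia.
(e) Entailed — dropping 'in the morning' and generalizing the agent leaves a sub-description the original still satisfies.
(f) Entailed — every conjunct here is already in the original carrying event.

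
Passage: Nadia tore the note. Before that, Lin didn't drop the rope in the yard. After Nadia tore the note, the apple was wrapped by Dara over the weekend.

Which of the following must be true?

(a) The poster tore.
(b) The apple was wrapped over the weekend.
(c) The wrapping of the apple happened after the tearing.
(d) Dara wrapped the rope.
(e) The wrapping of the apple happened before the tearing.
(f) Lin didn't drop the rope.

(b), (c)

(a) Not entailed — the note is what tore, not the poster.
(b) Entailed — generalizing the agent leaves a sub-description the original still satisfies.
(c) Entailed — the narrative places the tearing before the wrapping.
(d) Not entailed — Dara wrapped the apple, not the rope; the rope belongs to the dropping event.
(e) Not entailed — the narrative places the tearing before the wrapping, not after.
(f) Not entailed — dropping 'in the yard' under negation is not valid — the original leaves open that Lin dropped the rope some other way.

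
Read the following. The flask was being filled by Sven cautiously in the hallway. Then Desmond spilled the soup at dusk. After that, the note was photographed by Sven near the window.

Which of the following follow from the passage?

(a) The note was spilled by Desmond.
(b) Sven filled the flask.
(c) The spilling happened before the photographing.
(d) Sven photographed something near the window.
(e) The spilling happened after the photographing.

(a) Not entailed — Desmond spilled the soup, not the note; the note belongs to the photographing event.
(b) Not entailed — 'was filling' is progressive on an accomplishment; it does not entail the completed 'filled'.
(c) Entailed — the narrative places the spilling before the photographing.
(d) Entailed — this follows by dropping conjuncts from the photographing event's description.
(e) Not entailed — the narrative places the spilling before the photographing, not after.

(c), (d)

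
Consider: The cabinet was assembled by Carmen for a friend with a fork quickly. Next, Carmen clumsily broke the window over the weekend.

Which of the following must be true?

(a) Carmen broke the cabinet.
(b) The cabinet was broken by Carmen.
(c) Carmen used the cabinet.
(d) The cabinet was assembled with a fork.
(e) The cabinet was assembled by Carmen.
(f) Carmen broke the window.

(a) Not entailed — Carmen broke the window, not the cabinet; the cabinet belongs to the assembling event.
(b) Not entailed — Carmen broke the window, not the cabinet; the cabinet belongs to the assembling event.
(c) Not entailed — the cabinet is the patient, not an instrument — Carmen used a fork.
(d) Entailed — dropping 'for a friend', 'quickly' and generalizing the agent leaves a sub-description the original still satisfies.
(e) Entailed — this follows by dropping conjuncts from the assembling event's description.
(f) Entailed — dropping 'clumsily', 'over the weekend' leaves a sub-description the original still satisfies.

(d), (e), (f)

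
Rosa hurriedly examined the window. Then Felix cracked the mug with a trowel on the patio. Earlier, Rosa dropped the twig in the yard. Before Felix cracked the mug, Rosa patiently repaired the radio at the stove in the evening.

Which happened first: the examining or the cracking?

The connectives place the examining before the cracking.

the examining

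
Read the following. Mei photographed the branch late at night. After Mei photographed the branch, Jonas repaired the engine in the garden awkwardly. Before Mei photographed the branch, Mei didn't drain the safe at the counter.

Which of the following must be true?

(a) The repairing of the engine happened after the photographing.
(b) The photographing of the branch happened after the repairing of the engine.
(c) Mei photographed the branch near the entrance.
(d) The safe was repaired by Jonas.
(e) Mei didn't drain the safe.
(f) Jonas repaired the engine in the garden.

(a) Entailed — the narrative places the photographing before the repairing.
(b) Not entailed — the narrative places the photographing before the repairing, not after.
(c) Not entailed — 'near the entrance' adds information not in the original event.
(d) Not entailed — Jonas repaired the engine, not the safe; the safe belongs to the draining event.
(e) Not entailed — dropping 'at the counter' under negation is not valid — the original leaves open that Mei drained the safe some other way.
(f) Entailed — dropping 'awkwardly' leaves a sub-description the original still satisfies.

(a), (f)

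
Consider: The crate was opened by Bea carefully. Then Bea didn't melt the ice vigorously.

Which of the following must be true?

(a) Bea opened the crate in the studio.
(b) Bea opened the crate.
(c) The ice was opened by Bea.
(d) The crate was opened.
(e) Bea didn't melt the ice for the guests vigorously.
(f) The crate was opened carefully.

(b), (d), (e), (f)

(a) Not entailed — 'in the studio' adds information not in the original event.
(b) Entailed — the original entails any weakening of itself; this just drops 'carefully'.
(c) Not entailed — Bea opened the crate, not the ice; the ice belongs to the melting event.
(d) Entailed — the original entails any weakening of itself; this just drops 'carefully' and generalizes the agent.
(e) Entailed — under negation, adding a further restriction is entailed: if no such melting event occurred, none occurred for the guests either.
(f) Entailed — generalizing the agent leaves a sub-description the original still satisfies.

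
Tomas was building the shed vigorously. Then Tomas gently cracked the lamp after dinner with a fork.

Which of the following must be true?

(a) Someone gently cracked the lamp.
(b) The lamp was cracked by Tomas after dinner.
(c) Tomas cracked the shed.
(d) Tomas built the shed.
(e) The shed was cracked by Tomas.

(a) Entailed — dropping 'after dinner', 'with a fork' and generalizing the agent leaves a sub-description the original still satisfies.
(b) Entailed — the original entails any weakening of itself; this just drops 'gently', 'with a fork'.
(c) Not entailed — Tomas cracked the lamp, not the shed; the shed belongs to the building event.
(d) Not entailed — 'was building' is progressive on an accomplishment; it does not entail the completed 'built'.
(e) Not entailed — Tomas cracked the lamp, not the shed; the shed belongs to the building event.

(a), (b)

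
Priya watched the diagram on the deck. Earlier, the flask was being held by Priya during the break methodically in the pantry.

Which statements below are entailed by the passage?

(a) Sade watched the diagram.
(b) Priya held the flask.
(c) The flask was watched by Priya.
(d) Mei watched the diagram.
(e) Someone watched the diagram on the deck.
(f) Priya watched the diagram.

(a) Not entailed — the passage has Priya watching the diagram, not Sade.
(b) Entailed — 'hold' is an activity; 'was holding' entails that some holding happened, so 'held' holds.
(c) Not entailed — Priya watched the diagram, not the flask; the flask belongs to the holding event.
(d) Not entailed — the passage has Priya watching the diagram, not Mei.
(e) Entailed — the original entails any weakening of itself; this just generalizes the agent.
(f) Entailed — every conjunct here is already in the original watching event.

(b), (e), (f)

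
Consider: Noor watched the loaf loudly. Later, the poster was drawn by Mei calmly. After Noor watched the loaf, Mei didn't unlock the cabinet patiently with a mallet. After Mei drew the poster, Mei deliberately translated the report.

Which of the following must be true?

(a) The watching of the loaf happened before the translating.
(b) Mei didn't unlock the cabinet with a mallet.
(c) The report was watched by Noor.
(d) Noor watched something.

(a) Entailed — the narrative places the watching before the translating.
(b) Not entailed — dropping 'patiently' under negation is not valid — the original leaves open that Mei unlocked the cabinet some other way.
(c) Not entailed — Noor watched the loaf, not the report; the report belongs to the translating event.
(d) Entailed — every conjunct here is already in the original watching event.

(a), (d)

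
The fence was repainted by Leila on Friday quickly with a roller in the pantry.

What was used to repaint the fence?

'with a roller' marks the instrument of the repainting event.

a roller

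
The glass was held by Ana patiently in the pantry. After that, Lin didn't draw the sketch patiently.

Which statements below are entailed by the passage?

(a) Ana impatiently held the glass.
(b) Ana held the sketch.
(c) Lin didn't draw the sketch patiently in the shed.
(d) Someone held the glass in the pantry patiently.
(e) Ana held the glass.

(a) Not entailed — 'impatiently' adds a manner not in (and inconsistent with) the original.
(b) Not entailed — Ana held the glass, not the sketch; the sketch belongs to the drawing event.
(c) Entailed — under negation, adding a further restriction is entailed: if no such drawing event occurred, none occurred in the shed either.
(d) Entailed — the original entails any weakening of itself; this just generalizes the agent.
(e) Entailed — this follows by dropping conjuncts from the holding event's description.

(c), (d), (e)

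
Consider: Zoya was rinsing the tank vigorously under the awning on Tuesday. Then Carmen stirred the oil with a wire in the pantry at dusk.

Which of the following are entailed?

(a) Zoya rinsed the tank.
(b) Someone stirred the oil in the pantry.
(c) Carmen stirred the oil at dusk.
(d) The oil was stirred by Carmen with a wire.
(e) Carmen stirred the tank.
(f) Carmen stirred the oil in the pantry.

(a) Entailed — 'rinse' is an activity; 'was rinsing' entails that some rinsing happened, so 'rinsed' holds.
(b) Entailed — every conjunct here is already in the original stirring event.
(c) Entailed — every conjunct here is already in the original stirring event.
(d) Entailed — every conjunct here is already in the original stirring event.
(e) Not entailed — Carmen stirred the oil, not the tank; the tank belongs to the rinsing event.
(f) Entailed — this follows by dropping conjuncts from the stirring event's description.

(a), (b), (c), (d), (f)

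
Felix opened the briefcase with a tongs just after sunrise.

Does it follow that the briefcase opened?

'Felix opened the briefcase' is the causative; it entails the inchoative 'the briefcase opened'.

yes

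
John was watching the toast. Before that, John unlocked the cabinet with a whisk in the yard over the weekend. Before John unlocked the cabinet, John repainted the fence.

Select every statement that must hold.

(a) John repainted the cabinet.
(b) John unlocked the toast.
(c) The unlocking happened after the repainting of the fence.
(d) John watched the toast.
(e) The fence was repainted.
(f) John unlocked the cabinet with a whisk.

(c), (d), (e), (f)

(a) Not entailed — John repainted the fence, not the cabinet; the cabinet belongs to the unlocking event.
(b) Not entailed — John unlocked the cabinet, not the toast; the toast belongs to the watching event.
(c) Entailed — the narrative places the repainting before the unlocking.
(d) Entailed — 'watch' is an activity; 'was watching' entails that some watching happened, so 'watched' holds.
(e) Entailed — the original entails any weakening of itself; this just generalizes the agent.
(f) Entailed — dropping 'over the weekend', 'in the yard' leaves a sub-description the original still satisfies.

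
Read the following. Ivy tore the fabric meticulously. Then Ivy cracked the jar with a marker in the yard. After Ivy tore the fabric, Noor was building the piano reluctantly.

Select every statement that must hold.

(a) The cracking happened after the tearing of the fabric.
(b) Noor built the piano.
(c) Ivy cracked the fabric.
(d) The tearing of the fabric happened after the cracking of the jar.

(a)

(a) Entailed — the narrative places the tearing before the cracking.
(b) Not entailed — 'was building' is progressive on an accomplishment; it does not entail the completed 'built'.
(c) Not entailed — Ivy cracked the jar, not the fabric; the fabric belongs to the tearing event.
(d) Not entailed — the narrative places the tearing before the cracking, not after.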